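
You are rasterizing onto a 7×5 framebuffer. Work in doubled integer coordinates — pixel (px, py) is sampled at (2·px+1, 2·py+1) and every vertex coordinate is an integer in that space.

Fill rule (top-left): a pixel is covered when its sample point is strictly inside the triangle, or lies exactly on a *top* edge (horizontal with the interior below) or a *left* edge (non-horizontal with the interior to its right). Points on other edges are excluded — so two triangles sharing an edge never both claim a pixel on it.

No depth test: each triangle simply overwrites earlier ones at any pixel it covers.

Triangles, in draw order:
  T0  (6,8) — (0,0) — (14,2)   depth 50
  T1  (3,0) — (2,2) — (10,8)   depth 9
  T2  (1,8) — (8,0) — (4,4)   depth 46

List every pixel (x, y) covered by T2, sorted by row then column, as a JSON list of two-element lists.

T0:
  2·area = 100
  edge (6, 8)→(0, 0): d=(-6,-8) top-left  bias=+0
  edge (0, 0)→(14, 2): d=(14,2) right/bottom  bias=-1
  edge (14, 2)→(6, 8): d=(-8,6) right/bottom  bias=-1
    (0,0)@(1, 1): e=[2,12,86] → █
    (1,0)@(3, 1): e=[18,8,74] → █
    (2,0)@(5, 1): e=[34,4,62] → █
    (3,0)@(7, 1): e=[50,0,50] → ·  [on edge]
    (0,1)@(1, 3): e=[-10,40,70] → ·
    (1,1)@(3, 3): e=[6,36,58] → █
    (3,1)@(7, 3): e=[38,28,34] → █
    (4,1)@(9, 3): e=[54,24,22] → █
    (5,1)@(11, 3): e=[70,20,10] → █
    (6,1)@(13, 3): e=[86,16,-2] → ·
    (1,2)@(3, 5): e=[-6,64,42] → ·
    (2,2)@(5, 5): e=[10,60,30] → █
  covered (12 px):
    █ █ █ · · · ·
    · █ █ █ █ █ ·
    · · █ █ █ · ·
    · · · █ · · ·
    · · · · · · ·
T1:
  2·area = 22  (B↔C swapped to make it positive)
  edge (3, 0)→(10, 8): d=(7,8) right/bottom  bias=-1
  edge (10, 8)→(2, 2): d=(-8,-6) top-left  bias=+0
  edge (2, 2)→(3, 0): d=(1,-2) top-left  bias=+0
    (1,0)@(3, 1): e=[7,14,1] → █
    (2,0)@(5, 1): e=[-9,26,5] → ·
    (1,1)@(3, 3): e=[21,-2,3] → ·
    (2,1)@(5, 3): e=[5,10,7] → █
    (3,1)@(7, 3): e=[-11,22,11] → ·
    (2,2)@(5, 5): e=[19,-6,9] → ·
    (3,2)@(7, 5): e=[3,6,13] → █
    (4,2)@(9, 5): e=[-13,18,17] → ·
    (3,3)@(7, 7): e=[17,-10,15] → ·
    (4,3)@(9, 7): e=[1,2,19] → █
    (5,3)@(11, 7): e=[-15,14,23] → ·
    (4,4)@(9, 9): e=[15,-14,21] → ·
  covered (4 px):
    · █ · · · · ·
    · · █ · · · ·
    · · · █ · · ·
    · · · · █ · ·
    · · · · · · ·
T2:
  2·area = 4  (B↔C swapped to make it positive)
  edge (1, 8)→(4, 4): d=(3,-4) top-left  bias=+0
  edge (4, 4)→(8, 0): d=(4,-4) top-left  bias=+0
  edge (8, 0)→(1, 8): d=(-7,8) right/bottom  bias=-1
    (3,0)@(7, 1): e=[3,0,1] → █  [on edge]
    (4,0)@(9, 1): e=[11,8,-15] → ·
    (2,1)@(5, 3): e=[1,0,3] → █  [on edge]
    (3,1)@(7, 3): e=[9,8,-13] → ·
    (1,2)@(3, 5): e=[-1,0,5] → ·  [on edge]
    (2,2)@(5, 5): e=[7,8,-11] → ·
    (0,3)@(1, 7): e=[-3,0,7] → ·  [on edge]
  covered (2 px):
    · · · █ · · ·
    · · █ · · · ·
    · · · · · · ·
    · · · · · · ·
    · · · · · · ·

Final: [[3,0],[2,1]]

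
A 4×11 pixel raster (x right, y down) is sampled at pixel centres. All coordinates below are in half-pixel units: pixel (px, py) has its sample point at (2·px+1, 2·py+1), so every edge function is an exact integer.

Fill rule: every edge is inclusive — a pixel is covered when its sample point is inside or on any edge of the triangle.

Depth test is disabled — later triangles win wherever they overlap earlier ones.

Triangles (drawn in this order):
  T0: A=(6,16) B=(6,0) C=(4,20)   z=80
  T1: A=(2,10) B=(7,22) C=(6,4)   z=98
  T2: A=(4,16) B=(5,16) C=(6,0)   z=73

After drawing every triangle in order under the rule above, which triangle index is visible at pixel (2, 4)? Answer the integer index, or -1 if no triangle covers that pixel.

T0:
  2·area = 32  (B↔C swapped to make it positive)
  edge (6, 16)→(4, 20): d=(-2,4) inclusive
  edge (4, 20)→(6, 0): d=(2,-20) inclusive
  edge (6, 0)→(6, 16): d=(0,16) inclusive
    (2,5)@(5, 11): e=[14,2,16] → X
    (3,5)@(7, 11): e=[6,42,-16] → .
    (2,6)@(5, 13): e=[10,6,16] → X
    (3,6)@(7, 13): e=[2,46,-16] → .
    (2,7)@(5, 15): e=[6,10,16] → X
    (3,7)@(7, 15): e=[-2,50,-16] → .
    (2,8)@(5, 17): e=[2,14,16] → X
    (3,8)@(7, 17): e=[-6,54,-16] → .
    (2,9)@(5, 19): e=[-2,18,16] → .
  covered (4 px):
    . . . .
    . . . .
    . . . .
    . . . .
    . . . .
    . . X .
    . . X .
    . . X .
    . . X .
    . . . .
    . . . .
T1:
  2·area = 78  (B↔C swapped to make it positive)
  edge (2, 10)→(6, 4): d=(4,-6) inclusive
  edge (6, 4)→(7, 22): d=(1,18) inclusive
  edge (7, 22)→(2, 10): d=(-5,-12) inclusive
    (2,3)@(5, 7): e=[6,21,51] → X
    (3,3)@(7, 7): e=[18,-15,75] → .
    (1,4)@(3, 9): e=[2,59,17] → X
    (3,4)@(7, 9): e=[26,-13,65] → .
    (1,5)@(3, 11): e=[10,61,7] → X
    (3,5)@(7, 11): e=[34,-11,55] → .
    (1,6)@(3, 13): e=[18,63,-3] → .
    (2,6)@(5, 13): e=[30,27,21] → X
    (3,6)@(7, 13): e=[42,-9,45] → .
    (2,7)@(5, 15): e=[38,29,11] → X
    (3,7)@(7, 15): e=[50,-7,35] → .
    (2,8)@(5, 17): e=[46,31,1] → X
  covered (8 px):
    . . . .
    . . . .
    . . . .
    . . X .
    . X X .
    . X X .
    . . X .
    . . X .
    . . X .
    . . . .
    . . . .
T2:
  2·area = 16  (B↔C swapped to make it positive)
  edge (4, 16)→(6, 0): d=(2,-16) inclusive
  edge (6, 0)→(5, 16): d=(-1,16) inclusive
  edge (5, 16)→(4, 16): d=(-1,0) inclusive
    (2,4)@(5, 9): e=[2,7,7] → X
    (3,4)@(7, 9): e=[34,-25,7] → .
    (2,5)@(5, 11): e=[6,5,5] → X
    (3,5)@(7, 11): e=[38,-27,5] → .
    (2,6)@(5, 13): e=[10,3,3] → X
    (3,6)@(7, 13): e=[42,-29,3] → .
    (2,7)@(5, 15): e=[14,1,1] → X
    (3,7)@(7, 15): e=[46,-31,1] → .
    (2,8)@(5, 17): e=[18,-1,-1] → .
  covered (4 px):
    . . . .
    . . . .
    . . . .
    . . . .
    . . X .
    . . X .
    . . X .
    . . X .
    . . . .
    . . . .
    . . . .

Z-buffer (winner per pixel, '.' = empty):
  . . . .
  . . . .
  . . . .
  . . 1 .
  . 1 2 .
  . 1 2 .
  . . 2 .
  . . 2 .
  . . 1 .
  . . . .
  . . . .

Answer: 2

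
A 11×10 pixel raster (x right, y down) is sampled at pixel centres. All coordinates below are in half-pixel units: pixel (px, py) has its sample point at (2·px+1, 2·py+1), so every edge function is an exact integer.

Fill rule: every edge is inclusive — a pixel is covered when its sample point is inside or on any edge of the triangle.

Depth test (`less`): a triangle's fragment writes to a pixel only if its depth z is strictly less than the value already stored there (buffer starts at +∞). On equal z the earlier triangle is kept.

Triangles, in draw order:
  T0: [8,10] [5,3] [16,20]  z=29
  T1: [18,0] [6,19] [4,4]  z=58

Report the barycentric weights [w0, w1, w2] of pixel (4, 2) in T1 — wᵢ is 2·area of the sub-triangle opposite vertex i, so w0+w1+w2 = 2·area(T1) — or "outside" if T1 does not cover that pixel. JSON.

T0:
  2·area = 26
  edge (8, 10)→(5, 3): d=(-3,-7) inclusive
  edge (5, 3)→(16, 20): d=(11,17) inclusive
  edge (16, 20)→(8, 10): d=(-8,-10) inclusive
    (2,1)@(5, 3): e=[0,0,26] → X  [on edge]
    (3,1)@(7, 3): e=[14,-34,46] → .
    (2,2)@(5, 5): e=[-6,22,10] → .
    (3,3)@(7, 7): e=[2,10,14] → X
    (4,3)@(9, 7): e=[16,-24,34] → .
    (3,4)@(7, 9): e=[-4,32,-2] → .
    (4,5)@(9, 11): e=[4,20,2] → X
    (5,5)@(11, 11): e=[18,-14,22] → .
    (4,6)@(9, 13): e=[-2,42,-14] → .
    (5,6)@(11, 13): e=[12,8,6] → X
    (6,6)@(13, 13): e=[26,-26,26] → .
    (5,7)@(11, 15): e=[6,30,-10] → .
    (5,8)@(11, 17): e=[0,52,-26] → .  [on edge]
  covered (4 px):
    . . . . . . . . . . .
    . . X . . . . . . . .
    . . . . . . . . . . .
    . . . X . . . . . . .
    . . . . . . . . . . .
    . . . . X . . . . . .
    . . . . . X . . . . .
    . . . . . . . . . . .
    . . . . . . . . . . .
    . . . . . . . . . . .
T1:
  2·area = 218
  edge (18, 0)→(6, 19): d=(-12,19) inclusive
  edge (6, 19)→(4, 4): d=(-2,-15) inclusive
  edge (4, 4)→(18, 0): d=(14,-4) inclusive
    (7,0)@(15, 1): e=[45,171,2] → X
    (8,0)@(17, 1): e=[7,201,10] → X
    (9,0)@(19, 1): e=[-31,231,18] → .
    (4,1)@(9, 3): e=[135,77,6] → X
    (5,1)@(11, 3): e=[97,107,14] → X
    (6,1)@(13, 3): e=[59,137,22] → X
    (8,1)@(17, 3): e=[-17,197,38] → .
    (2,2)@(5, 5): e=[187,13,18] → X
    (3,2)@(7, 5): e=[149,43,26] → X
    (7,2)@(15, 5): e=[-3,163,58] → .
    (2,3)@(5, 7): e=[163,9,46] → X
    (7,3)@(15, 7): e=[-27,159,86] → .
  covered (28 px):
    . . . . . . . X X . .
    . . . . X X X X . . .
    . . X X X X X . . . .
    . . X X X X X . . . .
    . . X X X X . . . . .
    . . X X X X . . . . .
    . . . X X . . . . . .
    . . . X . . . . . . .
    . . . X . . . . . . .
    . . . . . . . . . . .

Result: [73,34,111]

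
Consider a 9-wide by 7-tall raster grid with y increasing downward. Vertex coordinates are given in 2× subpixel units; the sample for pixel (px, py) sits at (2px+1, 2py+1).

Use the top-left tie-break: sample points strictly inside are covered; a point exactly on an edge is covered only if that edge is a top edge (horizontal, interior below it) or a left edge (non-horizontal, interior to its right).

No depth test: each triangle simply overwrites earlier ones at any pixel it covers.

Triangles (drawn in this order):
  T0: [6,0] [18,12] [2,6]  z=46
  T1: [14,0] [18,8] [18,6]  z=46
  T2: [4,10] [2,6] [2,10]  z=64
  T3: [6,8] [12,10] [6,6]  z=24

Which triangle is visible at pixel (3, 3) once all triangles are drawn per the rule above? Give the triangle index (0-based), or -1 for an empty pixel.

T0:
  2·area = 120
  edge (6, 0)→(18, 12): d=(12,12) right/bottom  bias=-1
  edge (18, 12)→(2, 6): d=(-16,-6) top-left  bias=+0
  edge (2, 6)→(6, 0): d=(4,-6) top-left  bias=+0
    (3,0)@(7, 1): e=[0,110,10] → ·  [on edge]
    (2,1)@(5, 3): e=[48,66,6] → █
    (3,1)@(7, 3): e=[24,78,18] → █
    (4,1)@(9, 3): e=[0,90,30] → ·  [on edge]
    (1,2)@(3, 5): e=[96,22,2] → █
    (4,2)@(9, 5): e=[24,58,38] → █
    (5,2)@(11, 5): e=[0,70,50] → ·  [on edge]
    (1,3)@(3, 7): e=[120,-10,10] → ·
    (2,3)@(5, 7): e=[96,2,22] → █
    (5,3)@(11, 7): e=[24,38,58] → █
    (6,3)@(13, 7): e=[0,50,70] → ·  [on edge]
    (2,4)@(5, 9): e=[120,-30,30] → ·
    (7,4)@(15, 9): e=[0,30,90] → ·  [on edge]
    (8,5)@(17, 11): e=[0,10,110] → ·  [on edge]
  covered (12 px):
    · · · · · · · · ·
    · · █ █ · · · · ·
    · █ █ █ █ · · · ·
    · · █ █ █ █ · · ·
    · · · · · █ █ · ·
    · · · · · · · · ·
    · · · · · · · · ·
T1:
  2·area = 8  (B↔C swapped to make it positive)
  edge (14, 0)→(18, 6): d=(4,6) right/bottom  bias=-1
  edge (18, 6)→(18, 8): d=(0,2) right/bottom  bias=-1
  edge (18, 8)→(14, 0): d=(-4,-8) top-left  bias=+0
    (8,2)@(17, 5): e=[2,2,4] → █
    (8,3)@(17, 7): e=[10,2,-4] → ·
  covered (1 px):
    · · · · · · · · ·
    · · · · · · · · ·
    · · · · · · · · █
    · · · · · · · · ·
    · · · · · · · · ·
    · · · · · · · · ·
    · · · · · · · · ·
T2:
  2·area = 8  (B↔C swapped to make it positive)
  edge (4, 10)→(2, 10): d=(-2,0) right/bottom  bias=-1
  edge (2, 10)→(2, 6): d=(0,-4) top-left  bias=+0
  edge (2, 6)→(4, 10): d=(2,4) right/bottom  bias=-1
    (1,4)@(3, 9): e=[2,4,2] → █
    (2,4)@(5, 9): e=[2,12,-6] → ·
    (1,5)@(3, 11): e=[-2,4,6] → ·
  covered (1 px):
    · · · · · · · · ·
    · · · · · · · · ·
    · · · · · · · · ·
    · · · · · · · · ·
    · █ · · · · · · ·
    · · · · · · · · ·
    · · · · · · · · ·
T3:
  2·area = 12  (B↔C swapped to make it positive)
  edge (6, 8)→(6, 6): d=(0,-2) top-left  bias=+0
  edge (6, 6)→(12, 10): d=(6,4) right/bottom  bias=-1
  edge (12, 10)→(6, 8): d=(-6,-2) top-left  bias=+0
    (1,3)@(3, 7): e=[-6,18,0] → ·  [on edge]
    (3,3)@(7, 7): e=[2,2,8] → █
    (4,3)@(9, 7): e=[6,-6,12] → ·
    (3,4)@(7, 9): e=[2,14,-4] → ·
    (4,4)@(9, 9): e=[6,6,0] → █  [on edge]
    (5,4)@(11, 9): e=[10,-2,4] → ·
    (4,5)@(9, 11): e=[6,18,-12] → ·
    (7,5)@(15, 11): e=[18,-6,0] → ·  [on edge]
  covered (2 px):
    · · · · · · · · ·
    · · · · · · · · ·
    · · · · · · · · ·
    · · · █ · · · · ·
    · · · · █ · · · ·
    · · · · · · · · ·
    · · · · · · · · ·

Z-buffer (winner per pixel, '.' = empty):
  . . . . . . . . .
  . . 0 0 . . . . .
  . 0 0 0 0 . . . 1
  . . 0 3 0 0 . . .
  . 2 . . 3 0 0 . .
  . . . . . . . . .
  . . . . . . . . .

Result: 3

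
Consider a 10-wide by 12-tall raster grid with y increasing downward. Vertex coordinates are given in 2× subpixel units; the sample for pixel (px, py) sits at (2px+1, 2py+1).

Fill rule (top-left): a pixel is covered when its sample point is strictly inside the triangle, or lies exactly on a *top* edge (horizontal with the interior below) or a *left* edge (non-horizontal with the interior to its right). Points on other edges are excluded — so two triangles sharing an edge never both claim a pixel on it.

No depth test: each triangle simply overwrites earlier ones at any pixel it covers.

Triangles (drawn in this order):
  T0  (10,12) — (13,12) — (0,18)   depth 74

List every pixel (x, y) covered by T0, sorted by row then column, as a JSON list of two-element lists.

T0:
  2·area = 18
  edge (10, 12)→(13, 12): d=(3,0) top-left  bias=+0
  edge (13, 12)→(0, 18): d=(-13,6) right/bottom  bias=-1
  edge (0, 18)→(10, 12): d=(10,-6) top-left  bias=+0
    (7,4)@(15, 9): e=[-9,27,0] → .  [on edge]
    (4,6)@(9, 13): e=[3,11,4] → X
    (5,6)@(11, 13): e=[3,-1,16] → .
    (2,7)@(5, 15): e=[9,9,0] → X  [on edge]
    (3,7)@(7, 15): e=[9,-3,12] → .
    (4,7)@(9, 15): e=[9,-15,24] → .
    (2,8)@(5, 17): e=[15,-17,20] → .
  covered (2 px):
    . . . . . . . . . .
    . . . . . . . . . .
    . . . . . . . . . .
    . . . . . . . . . .
    . . . . . . . . . .
    . . . . . . . . . .
    . . . . X . . . . .
    . . X . . . . . . .
    . . . . . . . . . .
    . . . . . . . . . .
    . . . . . . . . . .
    . . . . . . . . . .

Answer: [[4,6],[2,7]]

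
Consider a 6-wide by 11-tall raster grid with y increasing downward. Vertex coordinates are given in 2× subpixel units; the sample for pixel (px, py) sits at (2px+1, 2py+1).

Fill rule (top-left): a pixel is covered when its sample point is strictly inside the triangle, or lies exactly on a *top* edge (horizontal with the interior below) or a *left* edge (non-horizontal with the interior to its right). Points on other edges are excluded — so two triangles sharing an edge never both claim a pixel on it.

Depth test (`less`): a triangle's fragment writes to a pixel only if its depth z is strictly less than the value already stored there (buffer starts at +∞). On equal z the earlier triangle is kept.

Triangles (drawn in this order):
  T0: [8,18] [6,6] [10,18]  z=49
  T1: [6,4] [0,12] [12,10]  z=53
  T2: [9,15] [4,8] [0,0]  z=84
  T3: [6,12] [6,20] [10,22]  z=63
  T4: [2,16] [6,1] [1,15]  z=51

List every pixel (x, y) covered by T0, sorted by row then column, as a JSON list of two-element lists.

T0:
  2·area = 24
  edge (8, 18)→(6, 6): d=(-2,-12) top-left  bias=+0
  edge (6, 6)→(10, 18): d=(4,12) right/bottom  bias=-1
  edge (10, 18)→(8, 18): d=(-2,0) right/bottom  bias=-1
    (2,1)@(5, 3): e=[-6,0,30] → ·  [on edge]
    (3,4)@(7, 9): e=[6,0,18] → ·  [on edge]
    (3,5)@(7, 11): e=[2,8,14] → █
    (4,5)@(9, 11): e=[26,-16,14] → ·
    (3,6)@(7, 13): e=[-2,16,10] → ·
    (4,7)@(9, 15): e=[18,0,6] → ·  [on edge]
    (4,8)@(9, 17): e=[14,8,2] → █
    (5,8)@(11, 17): e=[38,-16,2] → ·
    (4,9)@(9, 19): e=[10,16,-2] → ·
    (5,10)@(11, 21): e=[30,0,-6] → ·  [on edge]
  covered (2 px):
    · · · · · ·
    · · · · · ·
    · · · · · ·
    · · · · · ·
    · · · · · ·
    · · · █ · ·
    · · · · · ·
    · · · · · ·
    · · · · █ ·
    · · · · · ·
    · · · · · ·
T1:
  2·area = 84  (B↔C swapped to make it positive)
  edge (6, 4)→(12, 10): d=(6,6) right/bottom  bias=-1
  edge (12, 10)→(0, 12): d=(-12,2) right/bottom  bias=-1
  edge (0, 12)→(6, 4): d=(6,-8) top-left  bias=+0
    (1,0)@(3, 1): e=[0,126,-42] → ·  [on edge]
    (2,1)@(5, 3): e=[0,98,-14] → ·  [on edge]
    (3,2)@(7, 5): e=[0,70,14] → ·  [on edge]
    (2,3)@(5, 7): e=[24,50,10] → █
    (3,3)@(7, 7): e=[12,46,26] → █
    (4,3)@(9, 7): e=[0,42,42] → ·  [on edge]
    (1,4)@(3, 9): e=[48,30,6] → █
    (4,4)@(9, 9): e=[12,18,54] → █
    (5,4)@(11, 9): e=[0,14,70] → ·  [on edge]
    (0,5)@(1, 11): e=[72,10,2] → █
    (3,5)@(7, 11): e=[36,-2,50] → ·
    (4,5)@(9, 11): e=[24,-6,66] → ·
  covered (9 px):
    · · · · · ·
    · · · · · ·
    · · · · · ·
    · · █ █ · ·
    · █ █ █ █ ·
    █ █ █ · · ·
    · · · · · ·
    · · · · · ·
    · · · · · ·
    · · · · · ·
    · · · · · ·
T2:
  2·area = 12
  edge (9, 15)→(4, 8): d=(-5,-7) top-left  bias=+0
  edge (4, 8)→(0, 0): d=(-4,-8) top-left  bias=+0
  edge (0, 0)→(9, 15): d=(9,15) right/bottom  bias=-1
    (1,2)@(3, 5): e=[8,4,0] → ·  [on edge]
    (2,4)@(5, 9): e=[2,4,6] → █
    (3,4)@(7, 9): e=[16,20,-24] → ·
    (2,5)@(5, 11): e=[-8,-4,24] → ·
    (4,7)@(9, 15): e=[0,12,0] → ·  [on edge]
  covered (1 px):
    · · · · · ·
    · · · · · ·
    · · · · · ·
    · · · · · ·
    · · █ · · ·
    · · · · · ·
    · · · · · ·
    · · · · · ·
    · · · · · ·
    · · · · · ·
    · · · · · ·
T3:
  2·area = 32  (B↔C swapped to make it positive)
  edge (6, 12)→(10, 22): d=(4,10) right/bottom  bias=-1
  edge (10, 22)→(6, 20): d=(-4,-2) top-left  bias=+0
  edge (6, 20)→(6, 12): d=(0,-8) top-left  bias=+0
    (3,7)@(7, 15): e=[2,22,8] → █
    (4,7)@(9, 15): e=[-18,26,24] → ·
    (3,8)@(7, 17): e=[10,14,8] → █
    (4,8)@(9, 17): e=[-10,18,24] → ·
    (3,9)@(7, 19): e=[18,6,8] → █
    (4,9)@(9, 19): e=[-2,10,24] → ·
    (3,10)@(7, 21): e=[26,-2,8] → ·
    (4,10)@(9, 21): e=[6,2,24] → █
    (5,10)@(11, 21): e=[-14,6,40] → ·
  covered (4 px):
    · · · · · ·
    · · · · · ·
    · · · · · ·
    · · · · · ·
    · · · · · ·
    · · · · · ·
    · · · · · ·
    · · · █ · ·
    · · · █ · ·
    · · · █ · ·
    · · · · █ ·
T4:
  2·area = 19  (B↔C swapped to make it positive)
  edge (2, 16)→(1, 15): d=(-1,-1) top-left  bias=+0
  edge (1, 15)→(6, 1): d=(5,-14) top-left  bias=+0
  edge (6, 1)→(2, 16): d=(-4,15) right/bottom  bias=-1
    (1,5)@(3, 11): e=[6,8,5] → █
    (2,5)@(5, 11): e=[8,36,-25] → ·
    (1,6)@(3, 13): e=[4,18,-3] → ·
    (0,7)@(1, 15): e=[0,0,19] → █  [on edge]
    (1,7)@(3, 15): e=[2,28,-11] → ·
    (0,8)@(1, 17): e=[-2,10,11] → ·
    (1,8)@(3, 17): e=[0,38,-19] → ·  [on edge]
    (2,9)@(5, 19): e=[0,76,-57] → ·  [on edge]
    (3,10)@(7, 21): e=[0,114,-95] → ·  [on edge]
  covered (2 px):
    · · · · · ·
    · · · · · ·
    · · · · · ·
    · · · · · ·
    · · · · · ·
    · █ · · · ·
    · · · · · ·
    █ · · · · ·
    · · · · · ·
    · · · · · ·
    · · · · · ·

Answer: [[3,5],[4,8]]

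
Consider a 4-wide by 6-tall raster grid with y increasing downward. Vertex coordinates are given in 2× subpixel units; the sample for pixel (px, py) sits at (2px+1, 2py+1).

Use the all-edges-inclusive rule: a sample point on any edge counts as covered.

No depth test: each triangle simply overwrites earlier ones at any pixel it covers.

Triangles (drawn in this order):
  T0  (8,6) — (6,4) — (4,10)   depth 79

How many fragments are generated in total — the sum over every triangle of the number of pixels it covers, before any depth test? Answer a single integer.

T0:
  2·area = 16  (B↔C swapped to make it positive)
  edge (8, 6)→(4, 10): d=(-4,4) inclusive
  edge (4, 10)→(6, 4): d=(2,-6) inclusive
  edge (6, 4)→(8, 6): d=(2,2) inclusive
    (1,0)@(3, 1): e=[40,-24,0] → ·  [on edge]
    (3,0)@(7, 1): e=[24,0,-8] → ·  [on edge]
    (2,1)@(5, 3): e=[24,-8,0] → ·  [on edge]
    (3,2)@(7, 5): e=[8,8,0] → #  [on edge]
    (2,3)@(5, 7): e=[8,0,8] → #  [on edge]
    (3,3)@(7, 7): e=[0,12,4] → #  [on edge]
    (2,4)@(5, 9): e=[0,4,12] → #  [on edge]
    (3,4)@(7, 9): e=[-8,16,8] → ·
    (1,5)@(3, 11): e=[0,-4,20] → ·  [on edge]
    (2,5)@(5, 11): e=[-8,8,16] → ·
  covered (4 px):
    · · · ·
    · · · ·
    · · · #
    · · # #
    · · # ·
    · · · ·

Final: 4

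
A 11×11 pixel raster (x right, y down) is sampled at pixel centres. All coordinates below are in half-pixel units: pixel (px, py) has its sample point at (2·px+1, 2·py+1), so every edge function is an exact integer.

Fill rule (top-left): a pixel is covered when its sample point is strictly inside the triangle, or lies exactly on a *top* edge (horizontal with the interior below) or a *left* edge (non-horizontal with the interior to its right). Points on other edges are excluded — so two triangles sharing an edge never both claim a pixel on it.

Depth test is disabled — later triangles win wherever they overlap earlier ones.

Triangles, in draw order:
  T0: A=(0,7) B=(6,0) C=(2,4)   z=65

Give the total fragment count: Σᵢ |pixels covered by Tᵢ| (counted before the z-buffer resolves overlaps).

T0:
  2·area = 4  (B↔C swapped to make it positive)
  edge (0, 7)→(2, 4): d=(2,-3) top-left  bias=+0
  edge (2, 4)→(6, 0): d=(4,-4) top-left  bias=+0
  edge (6, 0)→(0, 7): d=(-6,7) right/bottom  bias=-1
    (2,0)@(5, 1): e=[3,0,1] → █  [on edge]
    (3,0)@(7, 1): e=[9,8,-13] → ·
    (1,1)@(3, 3): e=[1,0,3] → █  [on edge]
    (2,1)@(5, 3): e=[7,8,-11] → ·
    (0,2)@(1, 5): e=[-1,0,5] → ·  [on edge]
    (1,2)@(3, 5): e=[5,8,-9] → ·
  covered (2 px):
    · · █ · · · · · · · ·
    · █ · · · · · · · · ·
    · · · · · · · · · · ·
    · · · · · · · · · · ·
    · · · · · · · · · · ·
    · · · · · · · · · · ·
    · · · · · · · · · · ·
    · · · · · · · · · · ·
    · · · · · · · · · · ·
    · · · · · · · · · · ·
    · · · · · · · · · · ·

Answer: 2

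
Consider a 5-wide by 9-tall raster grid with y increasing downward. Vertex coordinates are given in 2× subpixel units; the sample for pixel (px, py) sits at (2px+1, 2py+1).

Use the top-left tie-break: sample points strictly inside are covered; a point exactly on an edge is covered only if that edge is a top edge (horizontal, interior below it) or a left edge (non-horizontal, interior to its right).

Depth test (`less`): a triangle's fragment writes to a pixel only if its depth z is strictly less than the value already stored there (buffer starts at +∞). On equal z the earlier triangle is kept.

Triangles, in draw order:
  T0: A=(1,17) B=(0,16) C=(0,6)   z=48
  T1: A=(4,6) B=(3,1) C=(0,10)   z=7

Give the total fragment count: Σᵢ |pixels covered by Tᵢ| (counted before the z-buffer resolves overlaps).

T0:
  2·area = 10
  edge (1, 17)→(0, 16): d=(-1,-1) top-left  bias=+0
  edge (0, 16)→(0, 6): d=(0,-10) top-left  bias=+0
  edge (0, 6)→(1, 17): d=(1,11) right/bottom  bias=-1
    (0,8)@(1, 17): e=[0,10,0] → ·  [on edge]
  covered (0 px):
    · · · · ·
    · · · · ·
    · · · · ·
    · · · · ·
    · · · · ·
    · · · · ·
    · · · · ·
    · · · · ·
    · · · · ·
T1:
  2·area = 24  (B↔C swapped to make it positive)
  edge (4, 6)→(0, 10): d=(-4,4) right/bottom  bias=-1
  edge (0, 10)→(3, 1): d=(3,-9) top-left  bias=+0
  edge (3, 1)→(4, 6): d=(1,5) right/bottom  bias=-1
    (1,0)@(3, 1): e=[24,0,0] → ·  [on edge]
    (4,0)@(9, 1): e=[0,54,-30] → ·  [on edge]
    (1,1)@(3, 3): e=[16,6,2] → #
    (2,1)@(5, 3): e=[8,24,-8] → ·
    (3,1)@(7, 3): e=[0,42,-18] → ·  [on edge]
    (1,2)@(3, 5): e=[8,12,4] → #
    (2,2)@(5, 5): e=[0,30,-6] → ·  [on edge]
    (0,3)@(1, 7): e=[8,0,16] → #  [on edge]
    (1,3)@(3, 7): e=[0,18,6] → ·  [on edge]
    (0,4)@(1, 9): e=[0,6,18] → ·  [on edge]
    (2,5)@(5, 11): e=[-24,48,0] → ·  [on edge]
  covered (3 px):
    · · · · ·
    · # · · ·
    · # · · ·
    # · · · ·
    · · · · ·
    · · · · ·
    · · · · ·
    · · · · ·
    · · · · ·

Result: 3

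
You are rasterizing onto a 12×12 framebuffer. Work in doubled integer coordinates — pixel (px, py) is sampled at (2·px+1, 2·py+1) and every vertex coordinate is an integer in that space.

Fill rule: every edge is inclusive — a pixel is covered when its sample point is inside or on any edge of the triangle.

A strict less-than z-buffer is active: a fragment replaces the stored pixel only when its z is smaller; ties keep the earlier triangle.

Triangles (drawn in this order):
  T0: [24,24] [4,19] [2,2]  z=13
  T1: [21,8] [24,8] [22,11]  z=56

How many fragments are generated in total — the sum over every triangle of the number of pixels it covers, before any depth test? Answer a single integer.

T0:
  2·area = 330
  edge (24, 24)→(4, 19): d=(-20,-5) inclusive
  edge (4, 19)→(2, 2): d=(-2,-17) inclusive
  edge (2, 2)→(24, 24): d=(22,22) inclusive
    (0,0)@(1, 1): e=[345,-15,0] → .  [on edge]
    (1,1)@(3, 3): e=[315,15,0] → X  [on edge]
    (2,1)@(5, 3): e=[325,49,-44] → .
    (1,2)@(3, 5): e=[275,11,44] → X
    (2,2)@(5, 5): e=[285,45,0] → X  [on edge]
    (3,2)@(7, 5): e=[295,79,-44] → .
    (1,3)@(3, 7): e=[235,7,88] → X
    (3,3)@(7, 7): e=[255,75,0] → X  [on edge]
    (4,3)@(9, 7): e=[265,109,-44] → .
    (1,4)@(3, 9): e=[195,3,132] → X
    (4,4)@(9, 9): e=[225,105,0] → X  [on edge]
    (5,4)@(11, 9): e=[235,139,-44] → .
    (5,5)@(11, 11): e=[195,135,0] → X  [on edge]
    (6,6)@(13, 13): e=[165,165,0] → X  [on edge]
    (7,7)@(15, 15): e=[135,195,0] → X  [on edge]
    (8,8)@(17, 17): e=[105,225,0] → X  [on edge]
    (9,9)@(19, 19): e=[75,255,0] → X  [on edge]
    (10,10)@(21, 21): e=[45,285,0] → X  [on edge]
    (11,11)@(23, 23): e=[15,315,0] → X  [on edge]
  covered (47 px):
    . . . . . . . . . . . .
    . X . . . . . . . . . .
    . X X . . . . . . . . .
    . X X X . . . . . . . .
    . X X X X . . . . . . .
    . . X X X X . . . . . .
    . . X X X X X . . . . .
    . . X X X X X X . . . .
    . . X X X X X X X . . .
    . . X X X X X X X X . .
    . . . . . . X X X X X .
    . . . . . . . . . . X X
T1:
  2·area = 9
  edge (21, 8)→(24, 8): d=(3,0) inclusive
  edge (24, 8)→(22, 11): d=(-2,3) inclusive
  edge (22, 11)→(21, 8): d=(-1,-3) inclusive
    (11,4)@(23, 9): e=[3,1,5] → X
    (11,5)@(23, 11): e=[9,-3,3] → .
  covered (1 px):
    . . . . . . . . . . . .
    . . . . . . . . . . . .
    . . . . . . . . . . . .
    . . . . . . . . . . . .
    . . . . . . . . . . . X
    . . . . . . . . . . . .
    . . . . . . . . . . . .
    . . . . . . . . . . . .
    . . . . . . . . . . . .
    . . . . . . . . . . . .
    . . . . . . . . . . . .
    . . . . . . . . . . . .

Final: 48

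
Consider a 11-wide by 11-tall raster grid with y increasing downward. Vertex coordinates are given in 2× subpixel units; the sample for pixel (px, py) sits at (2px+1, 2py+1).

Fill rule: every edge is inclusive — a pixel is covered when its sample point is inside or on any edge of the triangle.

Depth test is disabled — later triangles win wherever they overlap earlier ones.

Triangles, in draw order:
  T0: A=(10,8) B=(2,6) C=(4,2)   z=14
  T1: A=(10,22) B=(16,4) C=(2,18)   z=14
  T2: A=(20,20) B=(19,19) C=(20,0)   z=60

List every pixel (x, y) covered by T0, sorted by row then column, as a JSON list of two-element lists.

T0:
  2·area = 36
  edge (10, 8)→(2, 6): d=(-8,-2) inclusive
  edge (2, 6)→(4, 2): d=(2,-4) inclusive
  edge (4, 2)→(10, 8): d=(6,6) inclusive
    (1,0)@(3, 1): e=[42,-6,0] → ·  [on edge]
    (2,1)@(5, 3): e=[30,6,0] → █  [on edge]
    (3,1)@(7, 3): e=[34,14,-12] → ·
    (1,2)@(3, 5): e=[10,2,24] → █
    (3,2)@(7, 5): e=[18,18,0] → █  [on edge]
    (4,2)@(9, 5): e=[22,26,-12] → ·
    (1,3)@(3, 7): e=[-6,6,36] → ·
    (2,3)@(5, 7): e=[-2,14,24] → ·
    (3,3)@(7, 7): e=[2,22,12] → █
    (4,3)@(9, 7): e=[6,30,0] → █  [on edge]
    (5,3)@(11, 7): e=[10,38,-12] → ·
    (3,4)@(7, 9): e=[-14,26,24] → ·
    (5,4)@(11, 9): e=[-6,42,0] → ·  [on edge]
    (6,5)@(13, 11): e=[-18,54,0] → ·  [on edge]
    (7,6)@(15, 13): e=[-30,66,0] → ·  [on edge]
    (8,7)@(17, 15): e=[-42,78,0] → ·  [on edge]
    (9,8)@(19, 17): e=[-54,90,0] → ·  [on edge]
    (10,9)@(21, 19): e=[-66,102,0] → ·  [on edge]
  covered (6 px):
    · · · · · · · · · · ·
    · · █ · · · · · · · ·
    · █ █ █ · · · · · · ·
    · · · █ █ · · · · · ·
    · · · · · · · · · · ·
    · · · · · · · · · · ·
    · · · · · · · · · · ·
    · · · · · · · · · · ·
    · · · · · · · · · · ·
    · · · · · · · · · · ·
    · · · · · · · · · · ·
T1:
  2·area = 168  (B↔C swapped to make it positive)
  edge (10, 22)→(2, 18): d=(-8,-4) inclusive
  edge (2, 18)→(16, 4): d=(14,-14) inclusive
  edge (16, 4)→(10, 22): d=(-6,18) inclusive
    (8,0)@(17, 1): e=[196,-28,0] → ·  [on edge]
    (9,0)@(19, 1): e=[204,0,-36] → ·  [on edge]
    (8,1)@(17, 3): e=[180,0,-12] → ·  [on edge]
    (7,2)@(15, 5): e=[156,0,12] → █  [on edge]
    (8,2)@(17, 5): e=[164,28,-24] → ·
    (6,3)@(13, 7): e=[132,0,36] → █  [on edge]
    (7,3)@(15, 7): e=[140,28,0] → █  [on edge]
    (8,3)@(17, 7): e=[148,56,-36] → ·
    (5,4)@(11, 9): e=[108,0,60] → █  [on edge]
    (7,4)@(15, 9): e=[124,56,-12] → ·
    (4,5)@(9, 11): e=[84,0,84] → █  [on edge]
    (7,5)@(15, 11): e=[108,84,-24] → ·
    (3,6)@(7, 13): e=[60,0,108] → █  [on edge]
    (6,6)@(13, 13): e=[84,84,0] → █  [on edge]
    (2,7)@(5, 15): e=[36,0,132] → █  [on edge]
    (1,8)@(3, 17): e=[12,0,156] → █  [on edge]
    (0,9)@(1, 19): e=[-12,0,180] → ·  [on edge]
    (5,9)@(11, 19): e=[28,140,0] → █  [on edge]
  covered (26 px):
    · · · · · · · · · · ·
    · · · · · · · · · · ·
    · · · · · · · █ · · ·
    · · · · · · █ █ · · ·
    · · · · · █ █ · · · ·
    · · · · █ █ █ · · · ·
    · · · █ █ █ █ · · · ·
    · · █ █ █ █ · · · · ·
    · █ █ █ █ █ · · · · ·
    · · █ █ █ █ · · · · ·
    · · · · █ · · · · · ·
T2:
  2·area = 20
  edge (20, 20)→(19, 19): d=(-1,-1) inclusive
  edge (19, 19)→(20, 0): d=(1,-19) inclusive
  edge (20, 0)→(20, 20): d=(0,20) inclusive
    (0,0)@(1, 1): e=[0,-360,380] → ·  [on edge]
    (1,1)@(3, 3): e=[0,-320,340] → ·  [on edge]
    (2,2)@(5, 5): e=[0,-280,300] → ·  [on edge]
    (3,3)@(7, 7): e=[0,-240,260] → ·  [on edge]
    (4,4)@(9, 9): e=[0,-200,220] → ·  [on edge]
    (5,5)@(11, 11): e=[0,-160,180] → ·  [on edge]
    (6,6)@(13, 13): e=[0,-120,140] → ·  [on edge]
    (7,7)@(15, 15): e=[0,-80,100] → ·  [on edge]
    (8,8)@(17, 17): e=[0,-40,60] → ·  [on edge]
    (9,9)@(19, 19): e=[0,0,20] → █  [on edge]
    (10,9)@(21, 19): e=[2,38,-20] → ·
    (9,10)@(19, 21): e=[-2,2,20] → ·
    (10,10)@(21, 21): e=[0,40,-20] → ·  [on edge]
  covered (1 px):
    · · · · · · · · · · ·
    · · · · · · · · · · ·
    · · · · · · · · · · ·
    · · · · · · · · · · ·
    · · · · · · · · · · ·
    · · · · · · · · · · ·
    · · · · · · · · · · ·
    · · · · · · · · · · ·
    · · · · · · · · · · ·
    · · · · · · · · · █ ·
    · · · · · · · · · · ·

Final: [[2,1],[1,2],[2,2],[3,2],[3,3],[4,3]]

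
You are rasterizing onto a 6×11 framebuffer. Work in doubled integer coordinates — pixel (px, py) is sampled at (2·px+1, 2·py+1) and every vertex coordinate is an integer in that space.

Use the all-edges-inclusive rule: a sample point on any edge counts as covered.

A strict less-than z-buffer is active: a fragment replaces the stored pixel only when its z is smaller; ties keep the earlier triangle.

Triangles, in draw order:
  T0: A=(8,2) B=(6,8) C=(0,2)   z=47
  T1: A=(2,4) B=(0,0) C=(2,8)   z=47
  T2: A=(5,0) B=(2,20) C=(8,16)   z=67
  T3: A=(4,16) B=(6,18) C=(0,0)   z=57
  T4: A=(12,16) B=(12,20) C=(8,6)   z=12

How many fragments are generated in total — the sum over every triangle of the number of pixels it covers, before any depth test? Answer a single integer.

T0:
  2·area = 48
  edge (8, 2)→(6, 8): d=(-2,6) inclusive
  edge (6, 8)→(0, 2): d=(-6,-6) inclusive
  edge (0, 2)→(8, 2): d=(8,0) inclusive
    (0,1)@(1, 3): e=[40,0,8] → █  [on edge]
    (1,1)@(3, 3): e=[28,12,8] → █
    (2,1)@(5, 3): e=[16,24,8] → █
    (3,1)@(7, 3): e=[4,36,8] → █
    (4,1)@(9, 3): e=[-8,48,8] → ·
    (0,2)@(1, 5): e=[36,-12,24] → ·
    (1,2)@(3, 5): e=[24,0,24] → █  [on edge]
    (3,2)@(7, 5): e=[0,24,24] → █  [on edge]
    (4,2)@(9, 5): e=[-12,36,24] → ·
    (1,3)@(3, 7): e=[20,-12,40] → ·
    (2,3)@(5, 7): e=[8,0,40] → █  [on edge]
    (3,3)@(7, 7): e=[-4,12,40] → ·
    (3,4)@(7, 9): e=[-8,0,56] → ·  [on edge]
    (2,5)@(5, 11): e=[0,-24,72] → ·  [on edge]
    (4,5)@(9, 11): e=[-24,0,72] → ·  [on edge]
    (5,6)@(11, 13): e=[-40,0,88] → ·  [on edge]
    (1,8)@(3, 17): e=[0,-72,120] → ·  [on edge]
  covered (8 px):
    · · · · · ·
    █ █ █ █ · ·
    · █ █ █ · ·
    · · █ · · ·
    · · · · · ·
    · · · · · ·
    · · · · · ·
    · · · · · ·
    · · · · · ·
    · · · · · ·
    · · · · · ·
T1:
  2·area = 8  (B↔C swapped to make it positive)
  edge (2, 4)→(2, 8): d=(0,4) inclusive
  edge (2, 8)→(0, 0): d=(-2,-8) inclusive
  edge (0, 0)→(2, 4): d=(2,4) inclusive
    (0,1)@(1, 3): e=[4,2,2] → █
    (1,1)@(3, 3): e=[-4,18,-6] → ·
    (0,2)@(1, 5): e=[4,-2,6] → ·
  covered (1 px):
    · · · · · ·
    █ · · · · ·
    · · · · · ·
    · · · · · ·
    · · · · · ·
    · · · · · ·
    · · · · · ·
    · · · · · ·
    · · · · · ·
    · · · · · ·
    · · · · · ·
T2:
  2·area = 108  (B↔C swapped to make it positive)
  edge (5, 0)→(8, 16): d=(3,16) inclusive
  edge (8, 16)→(2, 20): d=(-6,4) inclusive
  edge (2, 20)→(5, 0): d=(3,-20) inclusive
    (2,0)@(5, 1): e=[3,102,3] → █
    (3,0)@(7, 1): e=[-29,94,43] → ·
    (2,1)@(5, 3): e=[9,90,9] → █
    (3,1)@(7, 3): e=[-23,82,49] → ·
    (2,2)@(5, 5): e=[15,78,15] → █
    (3,2)@(7, 5): e=[-17,70,55] → ·
    (2,3)@(5, 7): e=[21,66,21] → █
    (3,3)@(7, 7): e=[-11,58,61] → ·
    (2,4)@(5, 9): e=[27,54,27] → █
    (3,4)@(7, 9): e=[-5,46,67] → ·
    (2,5)@(5, 11): e=[33,42,33] → █
    (3,5)@(7, 11): e=[1,34,73] → █
  covered (15 px):
    · · █ · · ·
    · · █ · · ·
    · · █ · · ·
    · · █ · · ·
    · · █ · · ·
    · · █ █ · ·
    · · █ █ · ·
    · █ █ █ · ·
    · █ █ · · ·
    · █ · · · ·
    · · · · · ·
T3:
  2·area = 24  (B↔C swapped to make it positive)
  edge (4, 16)→(0, 0): d=(-4,-16) inclusive
  edge (0, 0)→(6, 18): d=(6,18) inclusive
  edge (6, 18)→(4, 16): d=(-2,-2) inclusive
    (0,1)@(1, 3): e=[4,0,20] → █  [on edge]
    (1,1)@(3, 3): e=[36,-36,24] → ·
    (0,2)@(1, 5): e=[-4,12,16] → ·
    (1,4)@(3, 9): e=[12,0,12] → █  [on edge]
    (2,4)@(5, 9): e=[44,-36,16] → ·
    (1,5)@(3, 11): e=[4,12,8] → █
    (2,5)@(5, 11): e=[36,-24,12] → ·
    (0,6)@(1, 13): e=[-36,60,0] → ·  [on edge]
    (1,6)@(3, 13): e=[-4,24,4] → ·
    (1,7)@(3, 15): e=[-12,36,0] → ·  [on edge]
    (2,7)@(5, 15): e=[20,0,4] → █  [on edge]
    (3,7)@(7, 15): e=[52,-36,8] → ·
    (2,8)@(5, 17): e=[12,12,0] → █  [on edge]
    (3,9)@(7, 19): e=[36,-12,0] → ·  [on edge]
    (3,10)@(7, 21): e=[28,0,-4] → ·  [on edge]
    (4,10)@(9, 21): e=[60,-36,0] → ·  [on edge]
  covered (5 px):
    · · · · · ·
    █ · · · · ·
    · · · · · ·
    · · · · · ·
    · █ · · · ·
    · █ · · · ·
    · · · · · ·
    · · █ · · ·
    · · █ · · ·
    · · · · · ·
    · · · · · ·
T4:
  2·area = 16
  edge (12, 16)→(12, 20): d=(0,4) inclusive
  edge (12, 20)→(8, 6): d=(-4,-14) inclusive
  edge (8, 6)→(12, 16): d=(4,10) inclusive
    (4,4)@(9, 9): e=[12,2,2] → █
    (5,4)@(11, 9): e=[4,30,-18] → ·
    (4,5)@(9, 11): e=[12,-6,10] → ·
    (5,7)@(11, 15): e=[4,6,6] → █
    (5,8)@(11, 17): e=[4,-2,14] → ·
  covered (2 px):
    · · · · · ·
    · · · · · ·
    · · · · · ·
    · · · · · ·
    · · · · █ ·
    · · · · · ·
    · · · · · ·
    · · · · · █
    · · · · · ·
    · · · · · ·
    · · · · · ·

Result: 31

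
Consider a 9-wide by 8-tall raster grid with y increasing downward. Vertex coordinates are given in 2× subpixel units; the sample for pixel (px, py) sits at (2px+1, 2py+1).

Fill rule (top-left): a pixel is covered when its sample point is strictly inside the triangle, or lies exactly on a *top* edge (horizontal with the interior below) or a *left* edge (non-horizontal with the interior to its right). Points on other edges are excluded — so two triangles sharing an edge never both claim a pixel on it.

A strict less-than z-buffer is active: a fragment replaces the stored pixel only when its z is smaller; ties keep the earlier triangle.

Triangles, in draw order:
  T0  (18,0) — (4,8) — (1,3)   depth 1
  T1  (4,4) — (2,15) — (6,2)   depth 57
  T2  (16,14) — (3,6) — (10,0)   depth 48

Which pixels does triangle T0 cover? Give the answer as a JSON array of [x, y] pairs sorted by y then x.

T0:
  2·area = 94
  edge (18, 0)→(4, 8): d=(-14,8) right/bottom  bias=-1
  edge (4, 8)→(1, 3): d=(-3,-5) top-left  bias=+0
  edge (1, 3)→(18, 0): d=(17,-3) top-left  bias=+0
    (6,0)@(13, 1): e=[26,66,2] → X
    (7,0)@(15, 1): e=[10,76,8] → X
    (8,0)@(17, 1): e=[-6,86,14] → .
    (0,1)@(1, 3): e=[94,0,0] → X  [on edge]
    (1,1)@(3, 3): e=[78,10,6] → X
    (2,1)@(5, 3): e=[62,20,12] → X
    (3,1)@(7, 3): e=[46,30,18] → X
    (4,1)@(9, 3): e=[30,40,24] → X
    (5,1)@(11, 3): e=[14,50,30] → X
    (6,1)@(13, 3): e=[-2,60,36] → .
    (7,1)@(15, 3): e=[-18,70,42] → .
    (0,2)@(1, 5): e=[66,-6,34] → .
    (3,6)@(7, 13): e=[-94,0,188] → .  [on edge]
  covered (13 px):
    . . . . . . X X .
    X X X X X X . . .
    . X X X X . . . .
    . . X . . . . . .
    . . . . . . . . .
    . . . . . . . . .
    . . . . . . . . .
    . . . . . . . . .
T1:
  2·area = 18  (B↔C swapped to make it positive)
  edge (4, 4)→(6, 2): d=(2,-2) top-left  bias=+0
  edge (6, 2)→(2, 15): d=(-4,13) right/bottom  bias=-1
  edge (2, 15)→(4, 4): d=(2,-11) top-left  bias=+0
    (3,0)@(7, 1): e=[0,-9,27] → .  [on edge]
    (2,1)@(5, 3): e=[0,9,9] → X  [on edge]
    (3,1)@(7, 3): e=[4,-17,31] → .
    (1,2)@(3, 5): e=[0,27,-9] → .  [on edge]
    (2,2)@(5, 5): e=[4,1,13] → X
    (3,2)@(7, 5): e=[8,-25,35] → .
    (0,3)@(1, 7): e=[0,45,-27] → .  [on edge]
    (2,3)@(5, 7): e=[8,-7,17] → .
    (1,5)@(3, 11): e=[12,3,3] → X
    (2,5)@(5, 11): e=[16,-23,25] → .
    (1,6)@(3, 13): e=[16,-5,7] → .
  covered (3 px):
    . . . . . . . . .
    . . X . . . . . .
    . . X . . . . . .
    . . . . . . . . .
    . . . . . . . . .
    . X . . . . . . .
    . . . . . . . . .
    . . . . . . . . .
T2:
  2·area = 134
  edge (16, 14)→(3, 6): d=(-13,-8) top-left  bias=+0
  edge (3, 6)→(10, 0): d=(7,-6) top-left  bias=+0
  edge (10, 0)→(16, 14): d=(6,14) right/bottom  bias=-1
    (4,0)@(9, 1): e=[113,1,20] → X
    (5,0)@(11, 1): e=[129,13,-8] → .
    (3,1)@(7, 3): e=[71,3,60] → X
    (5,1)@(11, 3): e=[103,27,4] → X
    (6,1)@(13, 3): e=[119,39,-24] → .
    (2,2)@(5, 5): e=[29,5,100] → X
    (6,2)@(13, 5): e=[93,53,-12] → .
    (2,3)@(5, 7): e=[3,19,112] → X
    (6,3)@(13, 7): e=[67,67,0] → .  [on edge]
    (2,4)@(5, 9): e=[-23,33,124] → .
    (3,4)@(7, 9): e=[-7,45,96] → .
    (4,4)@(9, 9): e=[9,57,68] → X
  covered (17 px):
    . . . . X . . . .
    . . . X X X . . .
    . . X X X X . . .
    . . X X X X . . .
    . . . . X X X . .
    . . . . . . X . .
    . . . . . . . X .
    . . . . . . . . .

Result: [[6,0],[7,0],[0,1],[1,1],[2,1],[3,1],[4,1],[5,1],[1,2],[2,2],[3,2],[4,2],[2,3]]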